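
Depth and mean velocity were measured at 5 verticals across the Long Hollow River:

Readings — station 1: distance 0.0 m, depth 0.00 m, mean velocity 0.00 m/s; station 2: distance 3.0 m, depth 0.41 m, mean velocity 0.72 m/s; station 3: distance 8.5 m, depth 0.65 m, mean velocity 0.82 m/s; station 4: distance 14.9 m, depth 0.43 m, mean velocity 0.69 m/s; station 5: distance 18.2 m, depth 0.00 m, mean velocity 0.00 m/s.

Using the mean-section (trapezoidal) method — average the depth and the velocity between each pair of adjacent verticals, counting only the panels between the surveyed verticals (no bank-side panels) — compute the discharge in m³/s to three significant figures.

Panel 1-2: Δb = 3 m, d̄ = (0.00+0.41)/2 = 0.205, v̄ = (0.00+0.72)/2 = 0.36 → q = 3×0.205×0.36 = 0.2214 m³/s
Panel 2-3: Δb = 5.5 m, d̄ = (0.41+0.65)/2 = 0.53, v̄ = (0.72+0.82)/2 = 0.77 → q = 5.5×0.53×0.77 = 2.245 m³/s
Panel 3-4: Δb = 6.4 m, d̄ = (0.65+0.43)/2 = 0.54, v̄ = (0.82+0.69)/2 = 0.755 → q = 6.4×0.54×0.755 = 2.609 m³/s
Panel 4-5: Δb = 3.3 m, d̄ = (0.43+0.00)/2 = 0.215, v̄ = (0.69+0.00)/2 = 0.345 → q = 3.3×0.215×0.345 = 0.2448 m³/s
Q = Σ q = 5.320 m³/s

5.32 m³/s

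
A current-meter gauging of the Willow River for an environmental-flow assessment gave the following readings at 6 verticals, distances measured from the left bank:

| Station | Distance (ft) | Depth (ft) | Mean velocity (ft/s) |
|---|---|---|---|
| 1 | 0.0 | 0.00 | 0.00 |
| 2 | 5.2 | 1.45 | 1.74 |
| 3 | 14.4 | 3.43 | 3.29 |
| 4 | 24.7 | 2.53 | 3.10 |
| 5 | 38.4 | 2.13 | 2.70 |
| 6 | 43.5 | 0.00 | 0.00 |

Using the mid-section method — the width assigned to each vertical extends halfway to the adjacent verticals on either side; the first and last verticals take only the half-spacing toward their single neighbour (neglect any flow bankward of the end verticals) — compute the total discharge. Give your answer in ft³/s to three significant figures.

w_2 = (14.4 − 0.0)/2 = 7.2 ft; q_2 = 1.74 × 1.45 × 7.2 = 18.17 ft³/s
w_3 = (24.7 − 5.2)/2 = 9.75 ft; q_3 = 3.29 × 3.43 × 9.75 = 110.0 ft³/s
w_4 = (38.4 − 14.4)/2 = 12 ft; q_4 = 3.10 × 2.53 × 12 = 94.12 ft³/s
w_5 = (43.5 − 24.7)/2 = 9.4 ft; q_5 = 2.70 × 2.13 × 9.4 = 54.06 ft³/s
Stations 1, 6 contribute zero (depth or velocity is 0).
Q = Σ qᵢ = 276.4 ft³/s

276 ft³/s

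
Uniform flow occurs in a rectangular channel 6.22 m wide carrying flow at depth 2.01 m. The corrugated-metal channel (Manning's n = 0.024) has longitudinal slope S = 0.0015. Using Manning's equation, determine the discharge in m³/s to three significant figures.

23.0 m³/s

A = b·y = 6.22 × 2.01 = 12.50 m²
P = b + 2y = 6.22 + 2×2.01 = 10.24 m
R = A/P = 12.50/10.24 = 1.221 m
Q = (1/n)·A·R^(2/3)·S^(1/2) = (1/0.024) × 12.50 × 1.221^(2/3) × 0.0015^(1/2) = 23.05 m³/s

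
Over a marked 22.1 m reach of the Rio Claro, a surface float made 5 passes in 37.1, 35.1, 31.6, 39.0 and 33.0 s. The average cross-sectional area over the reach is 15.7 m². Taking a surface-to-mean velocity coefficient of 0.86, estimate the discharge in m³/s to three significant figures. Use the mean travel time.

8.49 m³/s

t̄ = (37.1 + 35.1 + 31.6 + 39.0 + 33.0) / 5 = 35.16 s
v_surface = L / t̄ = 22.1 / 35.16 = 0.6286 m/s
v_mean = 0.86 × 0.6286 = 0.5406 m/s
Q = A × v_mean = 15.7 × 0.5406 = 8.487 m³/s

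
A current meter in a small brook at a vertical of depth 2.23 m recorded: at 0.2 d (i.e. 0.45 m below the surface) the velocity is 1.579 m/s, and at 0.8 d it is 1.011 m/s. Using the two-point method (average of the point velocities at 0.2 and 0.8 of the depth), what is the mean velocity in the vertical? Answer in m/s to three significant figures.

1.30 m/s

v̄ = (1.579 + 1.011) / 2 = 1.295 m/s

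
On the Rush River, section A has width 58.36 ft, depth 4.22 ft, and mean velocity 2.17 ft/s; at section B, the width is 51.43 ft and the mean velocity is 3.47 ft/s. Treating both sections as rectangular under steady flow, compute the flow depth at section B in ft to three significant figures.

2.99 ft

Q = A₁V₁ = (58.36×4.22) × 2.17 = 534.4 ft³/s
d₂ = Q/(b₂ V₂) = 534.4/(51.43×3.47) = 2.995 ft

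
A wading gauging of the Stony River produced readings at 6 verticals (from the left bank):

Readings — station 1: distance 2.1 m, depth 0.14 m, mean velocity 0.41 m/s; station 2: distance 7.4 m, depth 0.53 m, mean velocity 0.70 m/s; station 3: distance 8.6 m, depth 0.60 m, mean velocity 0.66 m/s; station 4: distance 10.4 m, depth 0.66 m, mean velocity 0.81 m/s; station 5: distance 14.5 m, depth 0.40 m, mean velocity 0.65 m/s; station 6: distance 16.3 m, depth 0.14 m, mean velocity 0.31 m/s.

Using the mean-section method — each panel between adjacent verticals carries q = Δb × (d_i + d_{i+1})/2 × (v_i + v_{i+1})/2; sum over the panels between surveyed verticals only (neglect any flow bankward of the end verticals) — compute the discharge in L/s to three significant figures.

4100 L/s

Panel 1-2: Δb = 5.3 m, d̄ = (0.14+0.53)/2 = 0.335, v̄ = (0.41+0.70)/2 = 0.555 → q = 5.3×0.335×0.555 = 0.9854 m³/s
Panel 2-3: Δb = 1.2 m, d̄ = (0.53+0.60)/2 = 0.565, v̄ = (0.70+0.66)/2 = 0.68 → q = 1.2×0.565×0.68 = 0.4610 m³/s
Panel 3-4: Δb = 1.8 m, d̄ = (0.60+0.66)/2 = 0.63, v̄ = (0.66+0.81)/2 = 0.735 → q = 1.8×0.63×0.735 = 0.8335 m³/s
Panel 4-5: Δb = 4.1 m, d̄ = (0.66+0.40)/2 = 0.53, v̄ = (0.81+0.65)/2 = 0.73 → q = 4.1×0.53×0.73 = 1.586 m³/s
Panel 5-6: Δb = 1.8 m, d̄ = (0.40+0.14)/2 = 0.27, v̄ = (0.65+0.31)/2 = 0.48 → q = 1.8×0.27×0.48 = 0.2333 m³/s
Q = Σ q = 4.100 m³/s
= 4.100 × 1000 = 4100 L/s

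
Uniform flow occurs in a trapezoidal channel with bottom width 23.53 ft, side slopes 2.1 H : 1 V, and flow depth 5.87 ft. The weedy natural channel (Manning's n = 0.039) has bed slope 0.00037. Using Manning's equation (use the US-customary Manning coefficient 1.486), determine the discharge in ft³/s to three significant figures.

398 ft³/s

A = (b + z·y)·y = (23.53 + 2.1×5.87)×5.87 = 210.5 ft²
P = b + 2y√(1+z²) = 23.53 + 2×5.87×√(1+2.1²) = 50.84 ft
R = A/P = 210.5/50.84 = 4.140 ft
Q = (1.486/n)·A·R^(2/3)·S^(1/2) = (1.486/0.039) × 210.5 × 4.140^(2/3) × 0.00037^(1/2) = 397.8 ft³/s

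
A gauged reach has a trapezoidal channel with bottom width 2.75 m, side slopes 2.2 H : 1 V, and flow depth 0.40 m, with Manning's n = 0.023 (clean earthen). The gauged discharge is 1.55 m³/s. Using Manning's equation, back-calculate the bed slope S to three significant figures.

A = (b + z·y)·y = (2.75 + 2.2×0.40)×0.40 = 1.452 m²
P = b + 2y√(1+z²) = 2.75 + 2×0.40×√(1+2.2²) = 4.683 m
R = A/P = 1.452/4.683 = 0.3100 m
S = (Q·n / (1·A·R^(2/3)))² = (1.55×0.023 / (1×1.452×0.4581))² = 0.002873

0.00287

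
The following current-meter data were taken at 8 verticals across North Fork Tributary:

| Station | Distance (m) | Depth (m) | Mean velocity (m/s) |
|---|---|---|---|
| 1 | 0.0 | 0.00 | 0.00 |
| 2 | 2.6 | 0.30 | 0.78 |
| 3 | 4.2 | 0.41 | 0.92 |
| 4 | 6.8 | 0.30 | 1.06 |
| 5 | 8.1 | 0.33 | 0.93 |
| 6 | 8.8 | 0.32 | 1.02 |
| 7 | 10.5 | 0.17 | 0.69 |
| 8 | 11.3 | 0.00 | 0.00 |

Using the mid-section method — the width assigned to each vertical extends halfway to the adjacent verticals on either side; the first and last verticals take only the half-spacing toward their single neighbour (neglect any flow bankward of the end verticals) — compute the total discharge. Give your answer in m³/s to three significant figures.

2.75 m³/s

w_2 = (4.2 − 0.0)/2 = 2.1 m; q_2 = 0.78 × 0.30 × 2.1 = 0.4914 m³/s
w_3 = (6.8 − 2.6)/2 = 2.1 m; q_3 = 0.92 × 0.41 × 2.1 = 0.7921 m³/s
w_4 = (8.1 − 4.2)/2 = 1.95 m; q_4 = 1.06 × 0.30 × 1.95 = 0.6201 m³/s
w_5 = (8.8 − 6.8)/2 = 1 m; q_5 = 0.93 × 0.33 × 1 = 0.3069 m³/s
w_6 = (10.5 − 8.1)/2 = 1.2 m; q_6 = 1.02 × 0.32 × 1.2 = 0.3917 m³/s
w_7 = (11.3 − 8.8)/2 = 1.25 m; q_7 = 0.69 × 0.17 × 1.25 = 0.1466 m³/s
Stations 1, 8 contribute zero (depth or velocity is 0).
Q = Σ qᵢ = 2.749 m³/s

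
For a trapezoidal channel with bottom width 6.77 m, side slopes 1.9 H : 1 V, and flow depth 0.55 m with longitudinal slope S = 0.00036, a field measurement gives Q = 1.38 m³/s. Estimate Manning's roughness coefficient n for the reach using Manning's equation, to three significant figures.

A = (b + z·y)·y = (6.77 + 1.9×0.55)×0.55 = 4.298 m²
P = b + 2y√(1+z²) = 6.77 + 2×0.55×√(1+1.9²) = 9.132 m
R = A/P = 4.298/9.132 = 0.4707 m
n = (1/Q)·A·R^(2/3)·S^(1/2) = (1/1.38) × 4.298 × 0.6051 × 0.01897 = 0.03576

0.0358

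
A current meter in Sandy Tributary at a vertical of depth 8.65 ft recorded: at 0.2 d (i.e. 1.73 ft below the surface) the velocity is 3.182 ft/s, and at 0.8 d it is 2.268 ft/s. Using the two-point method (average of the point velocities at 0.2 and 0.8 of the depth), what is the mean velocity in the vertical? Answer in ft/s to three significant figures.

v̄ = (3.182 + 2.268) / 2 = 2.725 ft/s

2.73 ft/s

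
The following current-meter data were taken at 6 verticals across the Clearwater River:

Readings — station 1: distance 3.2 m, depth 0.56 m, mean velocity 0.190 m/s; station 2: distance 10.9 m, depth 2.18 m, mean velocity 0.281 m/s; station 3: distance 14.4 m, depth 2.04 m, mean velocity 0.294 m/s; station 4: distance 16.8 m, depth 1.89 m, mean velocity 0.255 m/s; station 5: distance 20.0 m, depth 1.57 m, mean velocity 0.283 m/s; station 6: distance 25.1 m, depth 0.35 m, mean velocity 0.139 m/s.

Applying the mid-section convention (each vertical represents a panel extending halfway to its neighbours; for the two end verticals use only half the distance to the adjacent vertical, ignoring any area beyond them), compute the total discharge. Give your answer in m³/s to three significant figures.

8.93 m³/s

w_1 = (10.9 − 3.2)/2 = 3.85 m; q_1 = 0.190 × 0.56 × 3.85 = 0.4096 m³/s
w_2 = (14.4 − 3.2)/2 = 5.6 m; q_2 = 0.281 × 2.18 × 5.6 = 3.430 m³/s
w_3 = (16.8 − 10.9)/2 = 2.95 m; q_3 = 0.294 × 2.04 × 2.95 = 1.769 m³/s
w_4 = (20.0 − 14.4)/2 = 2.8 m; q_4 = 0.255 × 1.89 × 2.8 = 1.349 m³/s
w_5 = (25.1 − 16.8)/2 = 4.15 m; q_5 = 0.283 × 1.57 × 4.15 = 1.844 m³/s
w_6 = (25.1 − 20.0)/2 = 2.55 m; q_6 = 0.139 × 0.35 × 2.55 = 0.1241 m³/s
Q = Σ qᵢ = 8.927 m³/s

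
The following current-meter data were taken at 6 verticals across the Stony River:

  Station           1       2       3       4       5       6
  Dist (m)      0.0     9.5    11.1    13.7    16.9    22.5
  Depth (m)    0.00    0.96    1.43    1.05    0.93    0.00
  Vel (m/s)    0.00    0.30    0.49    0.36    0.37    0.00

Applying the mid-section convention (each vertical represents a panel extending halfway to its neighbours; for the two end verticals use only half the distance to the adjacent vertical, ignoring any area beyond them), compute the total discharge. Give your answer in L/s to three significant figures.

w_2 = (11.1 − 0.0)/2 = 5.55 m; q_2 = 0.30 × 0.96 × 5.55 = 1.598 m³/s
w_3 = (13.7 − 9.5)/2 = 2.1 m; q_3 = 0.49 × 1.43 × 2.1 = 1.471 m³/s
w_4 = (16.9 − 11.1)/2 = 2.9 m; q_4 = 0.36 × 1.05 × 2.9 = 1.096 m³/s
w_5 = (22.5 − 13.7)/2 = 4.4 m; q_5 = 0.37 × 0.93 × 4.4 = 1.514 m³/s
Stations 1, 6 contribute zero (depth or velocity is 0).
Q = Σ qᵢ = 5.680 m³/s
= 5.680 × 1000 = 5680 L/s

5680 L/s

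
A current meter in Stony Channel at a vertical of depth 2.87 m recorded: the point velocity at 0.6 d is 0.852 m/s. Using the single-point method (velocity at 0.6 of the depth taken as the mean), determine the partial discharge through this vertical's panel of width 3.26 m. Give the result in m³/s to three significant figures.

v̄ = v₀.₆ = 0.852 m/s
q = v̄ × d × w = 0.8520 × 2.87 × 3.26 = 7.971 m³/s

7.97 m³/s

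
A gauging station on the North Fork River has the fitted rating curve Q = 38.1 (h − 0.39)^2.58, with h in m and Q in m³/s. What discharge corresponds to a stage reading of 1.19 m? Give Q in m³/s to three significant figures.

Q = 38.1 × (1.19 − 0.39)^2.58 = 38.1 × 0.8^2.58 = 21.42 m³/s

21.4 m³/s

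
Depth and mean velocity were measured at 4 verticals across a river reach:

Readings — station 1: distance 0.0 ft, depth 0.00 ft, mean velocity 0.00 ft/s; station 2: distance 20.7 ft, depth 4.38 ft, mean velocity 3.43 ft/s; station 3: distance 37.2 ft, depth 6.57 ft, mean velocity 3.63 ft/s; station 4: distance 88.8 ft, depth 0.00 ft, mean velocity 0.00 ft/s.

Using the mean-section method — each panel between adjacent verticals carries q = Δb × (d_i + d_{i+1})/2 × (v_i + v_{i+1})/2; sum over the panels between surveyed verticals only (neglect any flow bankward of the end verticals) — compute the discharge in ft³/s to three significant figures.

Panel 1-2: Δb = 20.7 ft, d̄ = (0.00+4.38)/2 = 2.19, v̄ = (0.00+3.43)/2 = 1.715 → q = 20.7×2.19×1.715 = 77.75 ft³/s
Panel 2-3: Δb = 16.5 ft, d̄ = (4.38+6.57)/2 = 5.475, v̄ = (3.43+3.63)/2 = 3.53 → q = 16.5×5.475×3.53 = 318.9 ft³/s
Panel 3-4: Δb = 51.6 ft, d̄ = (6.57+0.00)/2 = 3.285, v̄ = (3.63+0.00)/2 = 1.815 → q = 51.6×3.285×1.815 = 307.7 ft³/s
Q = Σ q = 704.3 ft³/s

704 ft³/s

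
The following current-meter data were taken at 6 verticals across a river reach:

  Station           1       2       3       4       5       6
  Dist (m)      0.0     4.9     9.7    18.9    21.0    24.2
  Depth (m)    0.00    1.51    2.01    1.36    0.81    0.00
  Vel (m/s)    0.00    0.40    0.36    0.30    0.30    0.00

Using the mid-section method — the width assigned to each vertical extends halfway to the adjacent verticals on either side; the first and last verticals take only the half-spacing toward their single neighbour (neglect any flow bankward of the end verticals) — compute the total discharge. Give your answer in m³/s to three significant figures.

w_2 = (9.7 − 0.0)/2 = 4.85 m; q_2 = 0.40 × 1.51 × 4.85 = 2.929 m³/s
w_3 = (18.9 − 4.9)/2 = 7 m; q_3 = 0.36 × 2.01 × 7 = 5.065 m³/s
w_4 = (21.0 − 9.7)/2 = 5.65 m; q_4 = 0.30 × 1.36 × 5.65 = 2.305 m³/s
w_5 = (24.2 − 18.9)/2 = 2.65 m; q_5 = 0.30 × 0.81 × 2.65 = 0.6440 m³/s
Stations 1, 6 contribute zero (depth or velocity is 0).
Q = Σ qᵢ = 10.94 m³/s

10.9 m³/s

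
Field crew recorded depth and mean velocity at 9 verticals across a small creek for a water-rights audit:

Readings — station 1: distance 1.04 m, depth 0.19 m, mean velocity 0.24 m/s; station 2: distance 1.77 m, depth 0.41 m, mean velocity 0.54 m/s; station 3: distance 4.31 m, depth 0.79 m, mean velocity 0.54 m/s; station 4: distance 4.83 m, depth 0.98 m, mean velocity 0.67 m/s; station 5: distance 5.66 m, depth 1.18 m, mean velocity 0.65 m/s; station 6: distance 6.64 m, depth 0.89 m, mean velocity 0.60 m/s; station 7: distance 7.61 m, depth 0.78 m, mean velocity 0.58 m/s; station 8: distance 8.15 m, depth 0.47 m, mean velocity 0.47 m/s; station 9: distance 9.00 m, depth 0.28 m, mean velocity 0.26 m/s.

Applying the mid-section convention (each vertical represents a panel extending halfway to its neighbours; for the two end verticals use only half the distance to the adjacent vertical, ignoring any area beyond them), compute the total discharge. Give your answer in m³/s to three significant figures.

3.22 m³/s

w_1 = (1.77 − 1.04)/2 = 0.365 m; q_1 = 0.24 × 0.19 × 0.365 = 0.01664 m³/s
w_2 = (4.31 − 1.04)/2 = 1.635 m; q_2 = 0.54 × 0.41 × 1.635 = 0.3620 m³/s
w_3 = (4.83 − 1.77)/2 = 1.53 m; q_3 = 0.54 × 0.79 × 1.53 = 0.6527 m³/s
w_4 = (5.66 − 4.31)/2 = 0.675 m; q_4 = 0.67 × 0.98 × 0.675 = 0.4432 m³/s
w_5 = (6.64 − 4.83)/2 = 0.905 m; q_5 = 0.65 × 1.18 × 0.905 = 0.6941 m³/s
w_6 = (7.61 − 5.66)/2 = 0.975 m; q_6 = 0.60 × 0.89 × 0.975 = 0.5207 m³/s
w_7 = (8.15 − 6.64)/2 = 0.755 m; q_7 = 0.58 × 0.78 × 0.755 = 0.3416 m³/s
w_8 = (9.00 − 7.61)/2 = 0.695 m; q_8 = 0.47 × 0.47 × 0.695 = 0.1535 m³/s
w_9 = (9.00 − 8.15)/2 = 0.425 m; q_9 = 0.26 × 0.28 × 0.425 = 0.03094 m³/s
Q = Σ qᵢ = 3.215 m³/s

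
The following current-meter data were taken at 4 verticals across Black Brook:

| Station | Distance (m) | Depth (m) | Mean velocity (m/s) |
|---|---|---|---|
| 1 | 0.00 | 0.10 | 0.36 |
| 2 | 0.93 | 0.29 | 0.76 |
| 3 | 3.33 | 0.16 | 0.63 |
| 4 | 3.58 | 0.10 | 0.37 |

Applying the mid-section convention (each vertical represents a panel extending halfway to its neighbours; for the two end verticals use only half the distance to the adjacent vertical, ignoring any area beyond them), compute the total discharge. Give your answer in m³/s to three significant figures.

0.522 m³/s

w_1 = (0.93 − 0.00)/2 = 0.465 m; q_1 = 0.36 × 0.10 × 0.465 = 0.01674 m³/s
w_2 = (3.33 − 0.00)/2 = 1.665 m; q_2 = 0.76 × 0.29 × 1.665 = 0.3670 m³/s
w_3 = (3.58 − 0.93)/2 = 1.325 m; q_3 = 0.63 × 0.16 × 1.325 = 0.1336 m³/s
w_4 = (3.58 − 3.33)/2 = 0.125 m; q_4 = 0.37 × 0.10 × 0.125 = 0.004625 m³/s
Q = Σ qᵢ = 0.5219 m³/s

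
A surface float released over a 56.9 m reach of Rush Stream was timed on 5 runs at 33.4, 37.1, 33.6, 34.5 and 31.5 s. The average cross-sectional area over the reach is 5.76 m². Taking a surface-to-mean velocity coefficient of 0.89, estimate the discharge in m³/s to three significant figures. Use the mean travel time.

8.57 m³/s

t̄ = (33.4 + 37.1 + 33.6 + 34.5 + 31.5) / 5 = 34.02 s
v_surface = L / t̄ = 56.9 / 34.02 = 1.673 m/s
v_mean = 0.89 × 1.673 = 1.489 m/s
Q = A × v_mean = 5.76 × 1.489 = 8.574 m³/s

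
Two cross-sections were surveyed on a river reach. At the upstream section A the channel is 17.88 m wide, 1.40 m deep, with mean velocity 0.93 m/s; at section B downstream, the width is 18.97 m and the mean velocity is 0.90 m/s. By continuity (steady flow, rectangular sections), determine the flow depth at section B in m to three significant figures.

1.36 m

Q = A₁V₁ = (17.88×1.40) × 0.93 = 23.28 m³/s
d₂ = Q/(b₂ V₂) = 23.28/(18.97×0.90) = 1.364 m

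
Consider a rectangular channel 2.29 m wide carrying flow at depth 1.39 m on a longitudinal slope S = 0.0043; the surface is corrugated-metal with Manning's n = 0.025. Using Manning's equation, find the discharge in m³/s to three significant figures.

6.12 m³/s

A = b·y = 2.29 × 1.39 = 3.183 m²
P = b + 2y = 2.29 + 2×1.39 = 5.070 m
R = A/P = 3.183/5.070 = 0.6278 m
Q = (1/n)·A·R^(2/3)·S^(1/2) = (1/0.025) × 3.183 × 0.6278^(2/3) × 0.0043^(1/2) = 6.122 m³/s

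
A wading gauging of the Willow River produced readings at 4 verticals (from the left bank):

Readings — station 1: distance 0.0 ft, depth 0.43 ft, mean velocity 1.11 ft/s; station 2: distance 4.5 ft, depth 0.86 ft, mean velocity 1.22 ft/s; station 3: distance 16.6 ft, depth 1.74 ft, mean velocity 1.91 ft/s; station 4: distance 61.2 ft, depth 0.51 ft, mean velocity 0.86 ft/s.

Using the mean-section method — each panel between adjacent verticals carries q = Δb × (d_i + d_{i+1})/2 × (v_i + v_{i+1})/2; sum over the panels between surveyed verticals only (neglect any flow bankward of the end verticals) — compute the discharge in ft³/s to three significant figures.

97.5 ft³/s

Panel 1-2: Δb = 4.5 ft, d̄ = (0.43+0.86)/2 = 0.645, v̄ = (1.11+1.22)/2 = 1.165 → q = 4.5×0.645×1.165 = 3.381 ft³/s
Panel 2-3: Δb = 12.1 ft, d̄ = (0.86+1.74)/2 = 1.3, v̄ = (1.22+1.91)/2 = 1.565 → q = 12.1×1.3×1.565 = 24.62 ft³/s
Panel 3-4: Δb = 44.6 ft, d̄ = (1.74+0.51)/2 = 1.125, v̄ = (1.91+0.86)/2 = 1.385 → q = 44.6×1.125×1.385 = 69.49 ft³/s
Q = Σ q = 97.49 ft³/s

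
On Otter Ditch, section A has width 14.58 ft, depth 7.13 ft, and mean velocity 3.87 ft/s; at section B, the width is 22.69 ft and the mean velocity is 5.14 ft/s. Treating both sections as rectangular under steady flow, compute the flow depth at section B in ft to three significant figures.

Q = A₁V₁ = (14.58×7.13) × 3.87 = 402.3 ft³/s
d₂ = Q/(b₂ V₂) = 402.3/(22.69×5.14) = 3.450 ft

3.45 ft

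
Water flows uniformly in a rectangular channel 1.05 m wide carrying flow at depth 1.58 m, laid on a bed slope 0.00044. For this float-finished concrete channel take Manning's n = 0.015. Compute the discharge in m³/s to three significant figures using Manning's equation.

1.25 m³/s

A = b·y = 1.05 × 1.58 = 1.659 m²
P = b + 2y = 1.05 + 2×1.58 = 4.210 m
R = A/P = 1.659/4.210 = 0.3941 m
Q = (1/n)·A·R^(2/3)·S^(1/2) = (1/0.015) × 1.659 × 0.3941^(2/3) × 0.00044^(1/2) = 1.247 m³/s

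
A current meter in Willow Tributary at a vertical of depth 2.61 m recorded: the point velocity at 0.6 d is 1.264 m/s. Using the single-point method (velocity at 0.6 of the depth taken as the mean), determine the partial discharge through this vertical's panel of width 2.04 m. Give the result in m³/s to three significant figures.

6.73 m³/s

v̄ = v₀.₆ = 1.264 m/s
q = v̄ × d × w = 1.264 × 2.61 × 2.04 = 6.730 m³/s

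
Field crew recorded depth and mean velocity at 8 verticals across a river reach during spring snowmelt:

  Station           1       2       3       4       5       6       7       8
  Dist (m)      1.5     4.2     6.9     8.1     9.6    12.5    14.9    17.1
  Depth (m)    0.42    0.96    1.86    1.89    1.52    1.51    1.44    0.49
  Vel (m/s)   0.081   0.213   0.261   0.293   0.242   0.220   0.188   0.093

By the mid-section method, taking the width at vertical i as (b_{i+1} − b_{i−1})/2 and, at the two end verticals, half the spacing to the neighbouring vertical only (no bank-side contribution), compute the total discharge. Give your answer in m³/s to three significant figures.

4.65 m³/s

w_1 = (4.2 − 1.5)/2 = 1.35 m; q_1 = 0.081 × 0.42 × 1.35 = 0.04593 m³/s
w_2 = (6.9 − 1.5)/2 = 2.7 m; q_2 = 0.213 × 0.96 × 2.7 = 0.5521 m³/s
w_3 = (8.1 − 4.2)/2 = 1.95 m; q_3 = 0.261 × 1.86 × 1.95 = 0.9466 m³/s
w_4 = (9.6 − 6.9)/2 = 1.35 m; q_4 = 0.293 × 1.89 × 1.35 = 0.7476 m³/s
w_5 = (12.5 − 8.1)/2 = 2.2 m; q_5 = 0.242 × 1.52 × 2.2 = 0.8092 m³/s
w_6 = (14.9 − 9.6)/2 = 2.65 m; q_6 = 0.220 × 1.51 × 2.65 = 0.8803 m³/s
w_7 = (17.1 − 12.5)/2 = 2.3 m; q_7 = 0.188 × 1.44 × 2.3 = 0.6227 m³/s
w_8 = (17.1 − 14.9)/2 = 1.1 m; q_8 = 0.093 × 0.49 × 1.1 = 0.05013 m³/s
Q = Σ qᵢ = 4.655 m³/s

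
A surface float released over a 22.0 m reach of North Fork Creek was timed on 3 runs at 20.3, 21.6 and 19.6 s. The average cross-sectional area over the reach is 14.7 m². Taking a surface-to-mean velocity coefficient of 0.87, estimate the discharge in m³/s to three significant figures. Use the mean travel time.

13.7 m³/s

t̄ = (20.3 + 21.6 + 19.6) / 3 = 20.5 s
v_surface = L / t̄ = 22.0 / 20.5 = 1.073 m/s
v_mean = 0.87 × 1.073 = 0.9337 m/s
Q = A × v_mean = 14.7 × 0.9337 = 13.72 m³/s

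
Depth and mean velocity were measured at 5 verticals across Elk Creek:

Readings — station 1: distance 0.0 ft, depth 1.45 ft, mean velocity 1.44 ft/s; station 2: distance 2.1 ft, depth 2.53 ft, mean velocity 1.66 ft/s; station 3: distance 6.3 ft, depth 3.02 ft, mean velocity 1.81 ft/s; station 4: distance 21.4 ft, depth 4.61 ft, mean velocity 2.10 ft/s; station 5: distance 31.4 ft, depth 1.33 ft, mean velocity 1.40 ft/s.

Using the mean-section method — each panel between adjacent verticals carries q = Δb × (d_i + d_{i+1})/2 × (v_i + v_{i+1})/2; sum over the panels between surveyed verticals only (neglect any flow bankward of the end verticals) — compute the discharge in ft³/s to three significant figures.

Panel 1-2: Δb = 2.1 ft, d̄ = (1.45+2.53)/2 = 1.99, v̄ = (1.44+1.66)/2 = 1.55 → q = 2.1×1.99×1.55 = 6.477 ft³/s
Panel 2-3: Δb = 4.2 ft, d̄ = (2.53+3.02)/2 = 2.775, v̄ = (1.66+1.81)/2 = 1.735 → q = 4.2×2.775×1.735 = 20.22 ft³/s
Panel 3-4: Δb = 15.1 ft, d̄ = (3.02+4.61)/2 = 3.815, v̄ = (1.81+2.10)/2 = 1.955 → q = 15.1×3.815×1.955 = 112.6 ft³/s
Panel 4-5: Δb = 10 ft, d̄ = (4.61+1.33)/2 = 2.97, v̄ = (2.10+1.40)/2 = 1.75 → q = 10×2.97×1.75 = 51.98 ft³/s
Q = Σ q = 191.3 ft³/s

191 ft³/s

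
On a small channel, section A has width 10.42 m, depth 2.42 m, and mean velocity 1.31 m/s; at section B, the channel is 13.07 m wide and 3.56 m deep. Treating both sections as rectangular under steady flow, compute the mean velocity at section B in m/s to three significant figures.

Q = A₁V₁ = (10.42×2.42) × 1.31 = 33.03 m³/s
A₂ = 13.07 × 3.56 = 46.53 m²
V₂ = Q/A₂ = 33.03/46.53 = 0.7100 m/s

0.710 m/s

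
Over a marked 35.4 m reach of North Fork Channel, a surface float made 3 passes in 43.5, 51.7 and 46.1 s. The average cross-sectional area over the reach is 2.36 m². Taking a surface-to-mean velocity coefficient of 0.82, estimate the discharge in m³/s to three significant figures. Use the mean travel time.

1.45 m³/s

t̄ = (43.5 + 51.7 + 46.1) / 3 = 47.1 s
v_surface = L / t̄ = 35.4 / 47.1 = 0.7516 m/s
v_mean = 0.82 × 0.7516 = 0.6163 m/s
Q = A × v_mean = 2.36 × 0.6163 = 1.454 m³/s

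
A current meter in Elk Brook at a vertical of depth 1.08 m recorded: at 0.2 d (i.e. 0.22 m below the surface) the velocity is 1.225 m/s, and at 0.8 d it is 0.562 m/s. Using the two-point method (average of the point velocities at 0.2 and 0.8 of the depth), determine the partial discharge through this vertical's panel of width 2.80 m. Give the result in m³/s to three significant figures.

v̄ = (1.225 + 0.562) / 2 = 0.8935 m/s
q = v̄ × d × w = 0.8935 × 1.08 × 2.80 = 2.702 m³/s

2.70 m³/s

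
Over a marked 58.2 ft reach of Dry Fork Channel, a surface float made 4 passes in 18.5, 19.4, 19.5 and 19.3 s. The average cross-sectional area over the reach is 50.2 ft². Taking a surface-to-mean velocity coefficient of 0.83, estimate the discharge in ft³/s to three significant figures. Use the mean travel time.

126 ft³/s

t̄ = (18.5 + 19.4 + 19.5 + 19.3) / 4 = 19.175 s
v_surface = L / t̄ = 58.2 / 19.175 = 3.035 ft/s
v_mean = 0.83 × 3.035 = 2.519 ft/s
Q = A × v_mean = 50.2 × 2.519 = 126.5 ft³/s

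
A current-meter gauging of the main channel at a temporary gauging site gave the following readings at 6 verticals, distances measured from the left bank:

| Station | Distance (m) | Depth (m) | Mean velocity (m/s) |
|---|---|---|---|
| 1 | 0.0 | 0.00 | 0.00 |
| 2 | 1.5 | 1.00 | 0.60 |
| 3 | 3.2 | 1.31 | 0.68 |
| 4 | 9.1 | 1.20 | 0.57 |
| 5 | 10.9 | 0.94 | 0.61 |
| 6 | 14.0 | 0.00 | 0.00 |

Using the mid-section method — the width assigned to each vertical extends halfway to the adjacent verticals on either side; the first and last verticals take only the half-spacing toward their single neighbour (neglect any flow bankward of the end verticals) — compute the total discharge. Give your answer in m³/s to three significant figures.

w_2 = (3.2 − 0.0)/2 = 1.6 m; q_2 = 0.60 × 1.00 × 1.6 = 0.9600 m³/s
w_3 = (9.1 − 1.5)/2 = 3.8 m; q_3 = 0.68 × 1.31 × 3.8 = 3.385 m³/s
w_4 = (10.9 − 3.2)/2 = 3.85 m; q_4 = 0.57 × 1.20 × 3.85 = 2.633 m³/s
w_5 = (14.0 − 9.1)/2 = 2.45 m; q_5 = 0.61 × 0.94 × 2.45 = 1.405 m³/s
Stations 1, 6 contribute zero (depth or velocity is 0).
Q = Σ qᵢ = 8.383 m³/s

8.38 m³/s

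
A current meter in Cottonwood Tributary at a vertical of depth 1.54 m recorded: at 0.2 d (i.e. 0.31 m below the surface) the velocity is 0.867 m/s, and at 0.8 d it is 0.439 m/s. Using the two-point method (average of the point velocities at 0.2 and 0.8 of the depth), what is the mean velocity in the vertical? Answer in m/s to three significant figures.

v̄ = (0.867 + 0.439) / 2 = 0.6530 m/s

0.653 m/s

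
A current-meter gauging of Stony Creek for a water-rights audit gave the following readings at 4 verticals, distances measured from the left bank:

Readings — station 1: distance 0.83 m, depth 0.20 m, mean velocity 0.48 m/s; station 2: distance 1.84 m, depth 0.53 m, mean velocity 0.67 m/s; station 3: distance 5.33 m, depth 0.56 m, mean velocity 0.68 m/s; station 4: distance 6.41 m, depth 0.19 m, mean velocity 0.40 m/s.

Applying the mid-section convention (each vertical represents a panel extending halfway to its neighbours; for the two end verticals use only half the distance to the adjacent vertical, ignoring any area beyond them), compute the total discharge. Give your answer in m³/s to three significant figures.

1.76 m³/s

w_1 = (1.84 − 0.83)/2 = 0.505 m; q_1 = 0.48 × 0.20 × 0.505 = 0.04848 m³/s
w_2 = (5.33 − 0.83)/2 = 2.25 m; q_2 = 0.67 × 0.53 × 2.25 = 0.7990 m³/s
w_3 = (6.41 − 1.84)/2 = 2.285 m; q_3 = 0.68 × 0.56 × 2.285 = 0.8701 m³/s
w_4 = (6.41 − 5.33)/2 = 0.54 m; q_4 = 0.40 × 0.19 × 0.54 = 0.04104 m³/s
Q = Σ qᵢ = 1.759 m³/s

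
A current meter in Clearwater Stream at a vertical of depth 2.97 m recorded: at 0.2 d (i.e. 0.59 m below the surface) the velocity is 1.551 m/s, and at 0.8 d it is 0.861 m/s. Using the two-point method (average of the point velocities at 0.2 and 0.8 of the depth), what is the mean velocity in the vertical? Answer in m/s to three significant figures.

v̄ = (1.551 + 0.861) / 2 = 1.206 m/s

1.21 m/s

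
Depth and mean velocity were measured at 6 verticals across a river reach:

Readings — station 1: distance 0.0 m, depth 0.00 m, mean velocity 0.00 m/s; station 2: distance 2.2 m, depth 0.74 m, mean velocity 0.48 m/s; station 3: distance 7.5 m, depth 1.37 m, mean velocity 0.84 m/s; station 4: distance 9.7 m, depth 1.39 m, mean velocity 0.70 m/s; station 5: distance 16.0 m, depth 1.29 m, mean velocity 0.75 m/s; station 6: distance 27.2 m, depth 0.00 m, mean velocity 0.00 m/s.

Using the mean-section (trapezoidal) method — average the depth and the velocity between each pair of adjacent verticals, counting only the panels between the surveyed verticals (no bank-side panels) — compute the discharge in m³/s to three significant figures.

15.1 m³/s

Panel 1-2: Δb = 2.2 m, d̄ = (0.00+0.74)/2 = 0.37, v̄ = (0.00+0.48)/2 = 0.24 → q = 2.2×0.37×0.24 = 0.1954 m³/s
Panel 2-3: Δb = 5.3 m, d̄ = (0.74+1.37)/2 = 1.055, v̄ = (0.48+0.84)/2 = 0.66 → q = 5.3×1.055×0.66 = 3.690 m³/s
Panel 3-4: Δb = 2.2 m, d̄ = (1.37+1.39)/2 = 1.38, v̄ = (0.84+0.70)/2 = 0.77 → q = 2.2×1.38×0.77 = 2.338 m³/s
Panel 4-5: Δb = 6.3 m, d̄ = (1.39+1.29)/2 = 1.34, v̄ = (0.70+0.75)/2 = 0.725 → q = 6.3×1.34×0.725 = 6.120 m³/s
Panel 5-6: Δb = 11.2 m, d̄ = (1.29+0.00)/2 = 0.645, v̄ = (0.75+0.00)/2 = 0.375 → q = 11.2×0.645×0.375 = 2.709 m³/s
Q = Σ q = 15.05 m³/s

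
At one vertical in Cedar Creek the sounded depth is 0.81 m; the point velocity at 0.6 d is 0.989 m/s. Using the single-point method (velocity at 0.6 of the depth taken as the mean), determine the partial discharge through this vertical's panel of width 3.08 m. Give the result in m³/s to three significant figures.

2.47 m³/s

v̄ = v₀.₆ = 0.989 m/s
q = v̄ × d × w = 0.9890 × 0.81 × 3.08 = 2.467 m³/s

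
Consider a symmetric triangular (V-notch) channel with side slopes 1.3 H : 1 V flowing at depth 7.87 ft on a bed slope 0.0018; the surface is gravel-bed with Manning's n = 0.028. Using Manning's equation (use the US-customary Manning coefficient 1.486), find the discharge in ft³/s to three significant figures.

387 ft³/s

A = z·y² = 1.3×7.87² = 80.52 ft²
P = 2y√(1+z²) = 2×7.87×√(1+1.3²) = 25.82 ft
R = A/P = 80.52/25.82 = 3.119 ft
Q = (1.486/n)·A·R^(2/3)·S^(1/2) = (1.486/0.028) × 80.52 × 3.119^(2/3) × 0.0018^(1/2) = 387.0 ft³/s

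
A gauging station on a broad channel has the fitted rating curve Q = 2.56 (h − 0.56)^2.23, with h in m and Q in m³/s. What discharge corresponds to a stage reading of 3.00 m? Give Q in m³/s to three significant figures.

18.7 m³/s

Q = 2.56 × (3.00 − 0.56)^2.23 = 2.56 × 2.44^2.23 = 18.71 m³/s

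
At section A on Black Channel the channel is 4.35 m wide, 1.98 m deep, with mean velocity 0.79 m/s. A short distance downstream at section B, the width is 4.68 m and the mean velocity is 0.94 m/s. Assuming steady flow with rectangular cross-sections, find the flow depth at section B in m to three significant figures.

1.55 m

Q = A₁V₁ = (4.35×1.98) × 0.79 = 6.804 m³/s
d₂ = Q/(b₂ V₂) = 6.804/(4.68×0.94) = 1.547 m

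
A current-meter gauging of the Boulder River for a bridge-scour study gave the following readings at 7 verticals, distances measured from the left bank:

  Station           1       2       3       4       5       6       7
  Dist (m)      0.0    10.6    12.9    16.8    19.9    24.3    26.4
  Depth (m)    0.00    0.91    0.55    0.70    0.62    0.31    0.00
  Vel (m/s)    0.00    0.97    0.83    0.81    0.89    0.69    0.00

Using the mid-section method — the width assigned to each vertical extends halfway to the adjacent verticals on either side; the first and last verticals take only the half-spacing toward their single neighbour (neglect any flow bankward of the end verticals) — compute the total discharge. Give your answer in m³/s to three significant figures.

11.9 m³/s

w_2 = (12.9 − 0.0)/2 = 6.45 m; q_2 = 0.97 × 0.91 × 6.45 = 5.693 m³/s
w_3 = (16.8 − 10.6)/2 = 3.1 m; q_3 = 0.83 × 0.55 × 3.1 = 1.415 m³/s
w_4 = (19.9 − 12.9)/2 = 3.5 m; q_4 = 0.81 × 0.70 × 3.5 = 1.985 m³/s
w_5 = (24.3 − 16.8)/2 = 3.75 m; q_5 = 0.89 × 0.62 × 3.75 = 2.069 m³/s
w_6 = (26.4 − 19.9)/2 = 3.25 m; q_6 = 0.69 × 0.31 × 3.25 = 0.6952 m³/s
Stations 1, 7 contribute zero (depth or velocity is 0).
Q = Σ qᵢ = 11.86 m³/s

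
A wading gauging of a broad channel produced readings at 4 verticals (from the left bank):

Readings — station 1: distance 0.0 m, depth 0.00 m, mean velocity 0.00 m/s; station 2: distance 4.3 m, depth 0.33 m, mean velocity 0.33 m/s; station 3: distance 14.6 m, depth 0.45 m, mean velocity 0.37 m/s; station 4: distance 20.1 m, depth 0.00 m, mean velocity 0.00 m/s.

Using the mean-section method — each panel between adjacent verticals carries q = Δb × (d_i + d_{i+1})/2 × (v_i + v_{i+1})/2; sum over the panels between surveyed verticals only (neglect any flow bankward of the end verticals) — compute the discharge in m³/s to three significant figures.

Panel 1-2: Δb = 4.3 m, d̄ = (0.00+0.33)/2 = 0.165, v̄ = (0.00+0.33)/2 = 0.165 → q = 4.3×0.165×0.165 = 0.1171 m³/s
Panel 2-3: Δb = 10.3 m, d̄ = (0.33+0.45)/2 = 0.39, v̄ = (0.33+0.37)/2 = 0.35 → q = 10.3×0.39×0.35 = 1.406 m³/s
Panel 3-4: Δb = 5.5 m, d̄ = (0.45+0.00)/2 = 0.225, v̄ = (0.37+0.00)/2 = 0.185 → q = 5.5×0.225×0.185 = 0.2289 m³/s
Q = Σ q = 1.752 m³/s

1.75 m³/s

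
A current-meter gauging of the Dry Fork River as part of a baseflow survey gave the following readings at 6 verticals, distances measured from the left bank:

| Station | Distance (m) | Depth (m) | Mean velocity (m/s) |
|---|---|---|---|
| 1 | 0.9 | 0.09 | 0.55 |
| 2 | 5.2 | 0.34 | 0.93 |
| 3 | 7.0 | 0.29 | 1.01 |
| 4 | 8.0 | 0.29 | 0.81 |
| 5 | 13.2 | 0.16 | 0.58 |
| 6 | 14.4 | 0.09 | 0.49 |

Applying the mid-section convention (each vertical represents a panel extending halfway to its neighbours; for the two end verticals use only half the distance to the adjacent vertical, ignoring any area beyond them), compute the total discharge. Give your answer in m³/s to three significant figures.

w_1 = (5.2 − 0.9)/2 = 2.15 m; q_1 = 0.55 × 0.09 × 2.15 = 0.1064 m³/s
w_2 = (7.0 − 0.9)/2 = 3.05 m; q_2 = 0.93 × 0.34 × 3.05 = 0.9644 m³/s
w_3 = (8.0 − 5.2)/2 = 1.4 m; q_3 = 1.01 × 0.29 × 1.4 = 0.4101 m³/s
w_4 = (13.2 − 7.0)/2 = 3.1 m; q_4 = 0.81 × 0.29 × 3.1 = 0.7282 m³/s
w_5 = (14.4 − 8.0)/2 = 3.2 m; q_5 = 0.58 × 0.16 × 3.2 = 0.2970 m³/s
w_6 = (14.4 − 13.2)/2 = 0.6 m; q_6 = 0.49 × 0.09 × 0.6 = 0.02646 m³/s
Q = Σ qᵢ = 2.533 m³/s

2.53 m³/s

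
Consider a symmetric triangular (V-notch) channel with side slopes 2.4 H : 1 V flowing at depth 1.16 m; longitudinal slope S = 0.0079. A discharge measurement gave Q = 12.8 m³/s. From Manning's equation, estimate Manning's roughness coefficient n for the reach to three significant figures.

A = z·y² = 2.4×1.16² = 3.229 m²
P = 2y√(1+z²) = 2×1.16×√(1+2.4²) = 6.032 m
R = A/P = 3.229/6.032 = 0.5354 m
n = (1/Q)·A·R^(2/3)·S^(1/2) = (1/12.8) × 3.229 × 0.6593 × 0.08888 = 0.01479

0.0148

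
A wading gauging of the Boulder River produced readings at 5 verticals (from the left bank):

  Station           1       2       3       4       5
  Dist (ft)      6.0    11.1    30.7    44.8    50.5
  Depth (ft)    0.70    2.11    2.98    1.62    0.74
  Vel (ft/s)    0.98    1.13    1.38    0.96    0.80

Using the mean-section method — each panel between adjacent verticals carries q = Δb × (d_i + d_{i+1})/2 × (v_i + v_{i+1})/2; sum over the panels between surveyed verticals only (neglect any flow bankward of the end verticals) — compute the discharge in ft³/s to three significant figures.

Panel 1-2: Δb = 5.1 ft, d̄ = (0.70+2.11)/2 = 1.405, v̄ = (0.98+1.13)/2 = 1.055 → q = 5.1×1.405×1.055 = 7.560 ft³/s
Panel 2-3: Δb = 19.6 ft, d̄ = (2.11+2.98)/2 = 2.545, v̄ = (1.13+1.38)/2 = 1.255 → q = 19.6×2.545×1.255 = 62.60 ft³/s
Panel 3-4: Δb = 14.1 ft, d̄ = (2.98+1.62)/2 = 2.3, v̄ = (1.38+0.96)/2 = 1.17 → q = 14.1×2.3×1.17 = 37.94 ft³/s
Panel 4-5: Δb = 5.7 ft, d̄ = (1.62+0.74)/2 = 1.18, v̄ = (0.96+0.80)/2 = 0.88 → q = 5.7×1.18×0.88 = 5.919 ft³/s
Q = Σ q = 114.0 ft³/s

114 ft³/s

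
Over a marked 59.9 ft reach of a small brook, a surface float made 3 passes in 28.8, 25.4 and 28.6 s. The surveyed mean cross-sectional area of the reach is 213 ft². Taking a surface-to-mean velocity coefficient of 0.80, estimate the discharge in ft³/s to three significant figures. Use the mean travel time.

370 ft³/s

t̄ = (28.8 + 25.4 + 28.6) / 3 = 27.6 s
v_surface = L / t̄ = 59.9 / 27.6 = 2.170 ft/s
v_mean = 0.80 × 2.170 = 1.736 ft/s
Q = A × v_mean = 213 × 1.736 = 369.8 ft³/s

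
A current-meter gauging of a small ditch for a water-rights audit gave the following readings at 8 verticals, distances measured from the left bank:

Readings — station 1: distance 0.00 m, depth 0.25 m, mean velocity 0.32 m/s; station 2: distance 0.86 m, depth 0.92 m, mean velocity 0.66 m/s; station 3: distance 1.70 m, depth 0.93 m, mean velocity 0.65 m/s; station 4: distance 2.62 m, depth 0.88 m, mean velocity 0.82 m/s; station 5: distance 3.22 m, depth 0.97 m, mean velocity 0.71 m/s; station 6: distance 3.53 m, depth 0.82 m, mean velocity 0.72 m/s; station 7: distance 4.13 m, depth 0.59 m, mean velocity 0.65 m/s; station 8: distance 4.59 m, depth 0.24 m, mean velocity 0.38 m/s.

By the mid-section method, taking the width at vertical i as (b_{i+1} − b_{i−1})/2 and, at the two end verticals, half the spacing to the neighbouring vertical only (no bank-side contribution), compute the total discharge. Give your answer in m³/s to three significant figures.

2.44 m³/s

w_1 = (0.86 − 0.00)/2 = 0.43 m; q_1 = 0.32 × 0.25 × 0.43 = 0.03440 m³/s
w_2 = (1.70 − 0.00)/2 = 0.85 m; q_2 = 0.66 × 0.92 × 0.85 = 0.5161 m³/s
w_3 = (2.62 − 0.86)/2 = 0.88 m; q_3 = 0.65 × 0.93 × 0.88 = 0.5320 m³/s
w_4 = (3.22 − 1.70)/2 = 0.76 m; q_4 = 0.82 × 0.88 × 0.76 = 0.5484 m³/s
w_5 = (3.53 − 2.62)/2 = 0.455 m; q_5 = 0.71 × 0.97 × 0.455 = 0.3134 m³/s
w_6 = (4.13 − 3.22)/2 = 0.455 m; q_6 = 0.72 × 0.82 × 0.455 = 0.2686 m³/s
w_7 = (4.59 − 3.53)/2 = 0.53 m; q_7 = 0.65 × 0.59 × 0.53 = 0.2033 m³/s
w_8 = (4.59 − 4.13)/2 = 0.23 m; q_8 = 0.38 × 0.24 × 0.23 = 0.02098 m³/s
Q = Σ qᵢ = 2.437 m³/s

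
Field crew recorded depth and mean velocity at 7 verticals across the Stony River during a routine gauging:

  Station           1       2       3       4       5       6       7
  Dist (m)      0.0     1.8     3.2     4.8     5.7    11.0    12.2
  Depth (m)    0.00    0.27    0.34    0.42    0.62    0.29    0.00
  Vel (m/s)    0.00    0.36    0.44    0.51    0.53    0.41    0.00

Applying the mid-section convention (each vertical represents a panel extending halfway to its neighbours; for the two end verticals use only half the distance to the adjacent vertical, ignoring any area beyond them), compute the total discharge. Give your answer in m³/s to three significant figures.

2.05 m³/s

w_2 = (3.2 − 0.0)/2 = 1.6 m; q_2 = 0.36 × 0.27 × 1.6 = 0.1555 m³/s
w_3 = (4.8 − 1.8)/2 = 1.5 m; q_3 = 0.44 × 0.34 × 1.5 = 0.2244 m³/s
w_4 = (5.7 − 3.2)/2 = 1.25 m; q_4 = 0.51 × 0.42 × 1.25 = 0.2678 m³/s
w_5 = (11.0 − 4.8)/2 = 3.1 m; q_5 = 0.53 × 0.62 × 3.1 = 1.019 m³/s
w_6 = (12.2 − 5.7)/2 = 3.25 m; q_6 = 0.41 × 0.29 × 3.25 = 0.3864 m³/s
Stations 1, 7 contribute zero (depth or velocity is 0).
Q = Σ qᵢ = 2.053 m³/s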